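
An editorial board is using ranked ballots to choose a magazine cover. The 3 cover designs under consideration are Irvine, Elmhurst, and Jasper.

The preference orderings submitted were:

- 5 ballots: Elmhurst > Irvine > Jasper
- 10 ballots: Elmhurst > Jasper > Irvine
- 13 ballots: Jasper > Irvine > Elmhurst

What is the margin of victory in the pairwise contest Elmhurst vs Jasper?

2

Ballots ranking Elmhurst above Jasper: 5+10 = 15.
Ballots ranking Jasper above Elmhurst: 13.
Elmhurst wins 15–13, a margin of 2.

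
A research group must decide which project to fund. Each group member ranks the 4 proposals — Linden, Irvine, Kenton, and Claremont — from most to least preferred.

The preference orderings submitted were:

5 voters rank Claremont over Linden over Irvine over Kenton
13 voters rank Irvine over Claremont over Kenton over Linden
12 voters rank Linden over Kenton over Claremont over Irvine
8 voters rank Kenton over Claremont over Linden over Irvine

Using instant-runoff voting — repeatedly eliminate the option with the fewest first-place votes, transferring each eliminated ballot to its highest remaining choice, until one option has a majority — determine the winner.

Round 1: Irvine 13, Linden 12, Kenton 8, Claremont 5. Claremont has the fewest and is eliminated.
Round 2: Linden 17, Irvine 13, Kenton 8. Kenton has the fewest and is eliminated.
Round 3: Linden 25, Irvine 13. Linden has a majority.

Linden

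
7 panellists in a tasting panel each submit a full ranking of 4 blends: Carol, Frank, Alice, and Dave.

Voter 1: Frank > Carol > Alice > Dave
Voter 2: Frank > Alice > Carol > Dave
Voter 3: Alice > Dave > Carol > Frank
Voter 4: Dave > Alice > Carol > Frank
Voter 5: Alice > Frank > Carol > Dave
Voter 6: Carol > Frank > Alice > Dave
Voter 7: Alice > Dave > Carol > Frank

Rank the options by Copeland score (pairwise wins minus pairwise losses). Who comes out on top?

Alice

Pairwise results:
  Carol vs Frank: Carol wins 4–3.
  Carol vs Alice: Alice wins 5–2.
  Carol vs Dave: Carol wins 4–3.
  Frank vs Alice: Alice wins 4–3.
  Frank vs Dave: Frank wins 4–3.
  Alice vs Dave: Alice wins 6–1.
Copeland scores (wins − losses):
  Carol: 2 − 1 = 1
  Frank: 1 − 2 = -1
  Alice: 3 − 0 = 3
  Dave: 0 − 3 = -3
Alice has the best Copeland score.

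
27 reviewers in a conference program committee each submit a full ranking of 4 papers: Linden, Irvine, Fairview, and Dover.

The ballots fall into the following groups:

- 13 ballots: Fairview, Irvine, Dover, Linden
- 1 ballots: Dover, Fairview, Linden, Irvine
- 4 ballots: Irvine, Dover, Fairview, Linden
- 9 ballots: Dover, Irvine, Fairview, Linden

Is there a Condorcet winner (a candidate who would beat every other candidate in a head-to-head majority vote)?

No

Head-to-head results (27 voters total):
Linden vs Irvine: Irvine wins 26–1.
Linden vs Fairview: Fairview wins 27–0.
Linden vs Dover: Dover wins 27–0.
Irvine vs Fairview: Fairview wins 14–13.
Irvine vs Dover: Irvine wins 17–10.
Fairview vs Dover: Dover wins 14–13.
No candidate beats all others: Irvine beats Dover beats Fairview beats Irvine, a majority cycle.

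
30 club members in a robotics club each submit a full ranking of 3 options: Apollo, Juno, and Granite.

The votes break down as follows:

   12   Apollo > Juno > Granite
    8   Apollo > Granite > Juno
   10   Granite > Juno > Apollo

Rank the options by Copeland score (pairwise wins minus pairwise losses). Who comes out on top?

Pairwise results:
  Apollo vs Juno: Apollo wins 20–10.
  Apollo vs Granite: Apollo wins 20–10.
  Juno vs Granite: Granite wins 18–12.
Copeland scores (wins − losses):
  Apollo: 2 − 0 = 2
  Juno: 0 − 2 = -2
  Granite: 1 − 1 = 0
Apollo has the best Copeland score.

Apollo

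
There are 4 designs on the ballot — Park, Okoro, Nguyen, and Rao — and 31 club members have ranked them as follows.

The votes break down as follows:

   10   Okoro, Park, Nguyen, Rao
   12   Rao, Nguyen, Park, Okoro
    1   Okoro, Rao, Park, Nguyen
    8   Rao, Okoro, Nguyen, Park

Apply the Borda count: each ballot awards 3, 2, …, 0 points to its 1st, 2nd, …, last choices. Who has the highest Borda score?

Borda scores:
  Park: 10·2 + 12·1 + 1 + 8·0 = 33
  Okoro: 10·3 + 12·0 + 3 + 8·2 = 49
  Nguyen: 10·1 + 12·2 + 0 + 8·1 = 42
  Rao: 10·0 + 12·3 + 2 + 8·3 = 62
Rao has the highest total.

Rao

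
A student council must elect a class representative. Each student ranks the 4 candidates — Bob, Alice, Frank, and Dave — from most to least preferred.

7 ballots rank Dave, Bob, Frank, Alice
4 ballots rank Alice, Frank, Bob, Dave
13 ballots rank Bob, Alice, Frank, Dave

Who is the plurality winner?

Bob

First-place vote totals:
  Bob: 13
  Alice: 4
  Frank: 0
  Dave: 7
Bob has the most first-place votes.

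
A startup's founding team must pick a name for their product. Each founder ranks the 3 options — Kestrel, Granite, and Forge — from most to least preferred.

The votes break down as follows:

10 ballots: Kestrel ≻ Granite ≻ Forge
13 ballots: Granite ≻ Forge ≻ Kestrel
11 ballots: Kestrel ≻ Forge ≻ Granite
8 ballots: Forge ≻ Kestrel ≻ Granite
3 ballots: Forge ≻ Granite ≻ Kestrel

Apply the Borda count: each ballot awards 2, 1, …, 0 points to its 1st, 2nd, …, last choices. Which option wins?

Kestrel

Borda scores:
  Kestrel: 10·2 + 13·0 + 11·2 + 8·1 + 3·0 = 50
  Granite: 10·1 + 13·2 + 11·0 + 8·0 + 3·1 = 39
  Forge: 10·0 + 13·1 + 11·1 + 8·2 + 3·2 = 46
Kestrel has the highest total.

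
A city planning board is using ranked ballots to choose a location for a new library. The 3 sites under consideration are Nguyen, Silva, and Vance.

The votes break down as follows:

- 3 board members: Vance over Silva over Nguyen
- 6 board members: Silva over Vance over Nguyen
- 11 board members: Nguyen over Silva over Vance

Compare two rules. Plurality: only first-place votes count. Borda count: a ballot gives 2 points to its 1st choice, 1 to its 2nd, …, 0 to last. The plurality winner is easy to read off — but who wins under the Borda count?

Plurality first-place counts: Nguyen 11, Silva 6, Vance 3 → Nguyen.
Borda totals: Nguyen 22, Silva 26, Vance 12 → Silva.

Silva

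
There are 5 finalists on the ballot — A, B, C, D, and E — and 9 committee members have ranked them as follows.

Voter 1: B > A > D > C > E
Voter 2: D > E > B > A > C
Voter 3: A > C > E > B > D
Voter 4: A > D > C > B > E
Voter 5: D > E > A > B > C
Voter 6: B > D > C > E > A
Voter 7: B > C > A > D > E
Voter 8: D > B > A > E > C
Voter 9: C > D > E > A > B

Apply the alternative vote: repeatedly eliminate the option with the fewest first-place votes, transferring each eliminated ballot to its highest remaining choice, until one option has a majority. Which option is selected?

D

Round 1: B 3, D 3, A 2, C 1, E 0. E has the fewest and is eliminated.
Round 2: B 3, D 3, A 2, C 1. C has the fewest and is eliminated.
Round 3: D 4, B 3, A 2. A has the fewest and is eliminated.
Round 4: D 5, B 4. D has a majority.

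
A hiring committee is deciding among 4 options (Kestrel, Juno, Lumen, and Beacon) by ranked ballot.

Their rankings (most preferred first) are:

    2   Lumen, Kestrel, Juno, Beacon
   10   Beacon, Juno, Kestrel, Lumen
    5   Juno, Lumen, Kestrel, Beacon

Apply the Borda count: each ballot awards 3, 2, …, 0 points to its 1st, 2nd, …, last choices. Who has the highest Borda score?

Borda scores:
  Kestrel: 2·2 + 10·1 + 5·1 = 19
  Juno: 2·1 + 10·2 + 5·3 = 37
  Lumen: 2·3 + 10·0 + 5·2 = 16
  Beacon: 2·0 + 10·3 + 5·0 = 30
Juno has the highest total.

Juno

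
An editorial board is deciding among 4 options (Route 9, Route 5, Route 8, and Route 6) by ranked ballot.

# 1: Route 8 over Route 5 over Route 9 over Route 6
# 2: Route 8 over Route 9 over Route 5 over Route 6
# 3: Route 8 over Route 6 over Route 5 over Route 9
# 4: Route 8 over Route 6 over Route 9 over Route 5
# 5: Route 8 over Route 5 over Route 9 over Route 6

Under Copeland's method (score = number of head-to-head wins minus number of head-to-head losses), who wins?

Pairwise results:
  Route 9 vs Route 5: Route 5 wins 3–2.
  Route 9 vs Route 8: Route 8 wins 5–0.
  Route 9 vs Route 6: Route 9 wins 3–2.
  Route 5 vs Route 8: Route 8 wins 5–0.
  Route 5 vs Route 6: Route 5 wins 3–2.
  Route 8 vs Route 6: Route 8 wins 5–0.
Copeland scores (wins − losses):
  Route 9: 1 − 2 = -1
  Route 5: 2 − 1 = 1
  Route 8: 3 − 0 = 3
  Route 6: 0 − 3 = -3
Route 8 has the best Copeland score.

Route 8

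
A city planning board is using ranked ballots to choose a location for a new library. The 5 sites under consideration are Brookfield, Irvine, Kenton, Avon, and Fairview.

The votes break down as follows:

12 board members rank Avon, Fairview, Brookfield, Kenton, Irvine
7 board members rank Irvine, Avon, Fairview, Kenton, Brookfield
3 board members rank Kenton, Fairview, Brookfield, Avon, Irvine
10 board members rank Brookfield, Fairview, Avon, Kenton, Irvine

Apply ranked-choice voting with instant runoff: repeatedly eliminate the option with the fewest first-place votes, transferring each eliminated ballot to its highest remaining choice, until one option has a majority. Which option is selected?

Round 1: Avon 12, Brookfield 10, Irvine 7, Kenton 3, Fairview 0. Fairview has the fewest and is eliminated.
Round 2: Avon 12, Brookfield 10, Irvine 7, Kenton 3. Kenton has the fewest and is eliminated.
Round 3: Brookfield 13, Avon 12, Irvine 7. Irvine has the fewest and is eliminated.
Round 4: Avon 19, Brookfield 13. Avon has a majority.

Avon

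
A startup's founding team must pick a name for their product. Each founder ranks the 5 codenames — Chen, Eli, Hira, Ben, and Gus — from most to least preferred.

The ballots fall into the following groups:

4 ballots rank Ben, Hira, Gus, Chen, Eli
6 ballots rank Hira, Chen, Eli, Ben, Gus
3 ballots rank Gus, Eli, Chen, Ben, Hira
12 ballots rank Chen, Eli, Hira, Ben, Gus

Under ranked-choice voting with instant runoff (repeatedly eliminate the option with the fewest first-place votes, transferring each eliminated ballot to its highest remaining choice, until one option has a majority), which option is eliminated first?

Round 1: Chen 12, Hira 6, Ben 4, Gus 3, Eli 0. Eli has the fewest and is eliminated.
Round 2: Chen 12, Hira 6, Ben 4, Gus 3. Gus has the fewest and is eliminated.
Round 3: Chen 15, Hira 6, Ben 4. Chen has a majority.

Eli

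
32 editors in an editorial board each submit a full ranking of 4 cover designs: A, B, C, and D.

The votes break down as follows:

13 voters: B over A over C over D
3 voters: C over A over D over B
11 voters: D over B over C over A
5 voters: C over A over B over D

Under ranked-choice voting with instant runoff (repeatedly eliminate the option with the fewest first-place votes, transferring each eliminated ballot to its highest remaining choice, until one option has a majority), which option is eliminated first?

Round 1: B 13, D 11, C 8, A 0. A has the fewest and is eliminated.
Round 2: B 13, D 11, C 8. C has the fewest and is eliminated.
Round 3: B 18, D 14. B has a majority.

A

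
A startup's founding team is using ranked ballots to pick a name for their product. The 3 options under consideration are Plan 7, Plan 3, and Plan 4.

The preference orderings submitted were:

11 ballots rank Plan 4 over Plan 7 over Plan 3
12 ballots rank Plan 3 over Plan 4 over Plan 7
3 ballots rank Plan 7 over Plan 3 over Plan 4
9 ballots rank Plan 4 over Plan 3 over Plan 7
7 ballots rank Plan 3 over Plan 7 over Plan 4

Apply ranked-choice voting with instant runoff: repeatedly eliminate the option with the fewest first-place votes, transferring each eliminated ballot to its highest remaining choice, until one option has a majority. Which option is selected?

Plan 3

Round 1: Plan 4 20, Plan 3 19, Plan 7 3. Plan 7 has the fewest and is eliminated.
Round 2: Plan 3 22, Plan 4 20. Plan 3 has a majority.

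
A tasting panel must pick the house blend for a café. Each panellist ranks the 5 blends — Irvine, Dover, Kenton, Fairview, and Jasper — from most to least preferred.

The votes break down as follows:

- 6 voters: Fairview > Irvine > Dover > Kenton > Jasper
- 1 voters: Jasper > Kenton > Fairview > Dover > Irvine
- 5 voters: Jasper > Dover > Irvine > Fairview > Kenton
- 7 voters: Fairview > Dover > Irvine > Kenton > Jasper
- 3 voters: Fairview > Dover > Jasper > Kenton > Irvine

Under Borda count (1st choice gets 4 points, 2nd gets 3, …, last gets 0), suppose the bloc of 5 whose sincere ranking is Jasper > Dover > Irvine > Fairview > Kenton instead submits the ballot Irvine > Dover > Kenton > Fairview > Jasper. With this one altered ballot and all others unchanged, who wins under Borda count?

Borda totals with the altered ballot: Irvine 52, Dover 58, Kenton 29, Fairview 71, Jasper 10.
The winner is unchanged: still Fairview.

Fairview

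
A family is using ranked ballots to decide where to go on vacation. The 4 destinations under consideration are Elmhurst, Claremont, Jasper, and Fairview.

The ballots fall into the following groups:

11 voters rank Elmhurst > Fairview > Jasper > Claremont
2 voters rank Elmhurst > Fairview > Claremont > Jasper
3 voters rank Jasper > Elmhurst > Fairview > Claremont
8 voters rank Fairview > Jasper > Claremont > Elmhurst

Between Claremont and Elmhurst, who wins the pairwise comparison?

Ballots ranking Claremont above Elmhurst: 8.
Ballots ranking Elmhurst above Claremont: 11+2+3 = 16.
Elmhurst wins the head-to-head, 16–8.

Elmhurst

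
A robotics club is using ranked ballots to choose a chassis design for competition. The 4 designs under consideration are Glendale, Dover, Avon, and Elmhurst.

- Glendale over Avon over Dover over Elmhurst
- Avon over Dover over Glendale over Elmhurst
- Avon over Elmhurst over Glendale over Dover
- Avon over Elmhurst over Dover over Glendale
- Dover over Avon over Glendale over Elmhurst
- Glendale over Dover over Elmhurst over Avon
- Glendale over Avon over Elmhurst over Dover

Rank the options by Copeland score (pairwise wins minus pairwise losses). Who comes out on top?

Pairwise results:
  Glendale vs Dover: Glendale wins 4–3.
  Glendale vs Avon: Avon wins 4–3.
  Glendale vs Elmhurst: Glendale wins 5–2.
  Dover vs Avon: Avon wins 5–2.
  Dover vs Elmhurst: Dover wins 4–3.
  Avon vs Elmhurst: Avon wins 6–1.
Copeland scores (wins − losses):
  Glendale: 2 − 1 = 1
  Dover: 1 − 2 = -1
  Avon: 3 − 0 = 3
  Elmhurst: 0 − 3 = -3
Avon has the best Copeland score.

Avon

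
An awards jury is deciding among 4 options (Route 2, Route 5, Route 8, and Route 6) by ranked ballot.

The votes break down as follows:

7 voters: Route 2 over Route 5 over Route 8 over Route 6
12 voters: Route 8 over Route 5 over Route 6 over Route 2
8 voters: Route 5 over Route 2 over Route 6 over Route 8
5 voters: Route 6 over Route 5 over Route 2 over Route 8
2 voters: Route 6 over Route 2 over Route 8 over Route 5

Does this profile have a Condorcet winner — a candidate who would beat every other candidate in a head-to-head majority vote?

Yes

Head-to-head results (34 voters total):
Route 2 vs Route 5: Route 5 wins 25–9.
Route 2 vs Route 8: Route 2 wins 22–12.
Route 2 vs Route 6: Route 6 wins 19–15.
Route 5 vs Route 8: Route 5 wins 20–14.
Route 5 vs Route 6: Route 5 wins 27–7.
Route 8 vs Route 6: Route 8 wins 19–15.
Route 5 beats each rival — Route 2 (25–9), Route 8 (20–14), Route 6 (27–7) — so Route 5 is the Condorcet winner.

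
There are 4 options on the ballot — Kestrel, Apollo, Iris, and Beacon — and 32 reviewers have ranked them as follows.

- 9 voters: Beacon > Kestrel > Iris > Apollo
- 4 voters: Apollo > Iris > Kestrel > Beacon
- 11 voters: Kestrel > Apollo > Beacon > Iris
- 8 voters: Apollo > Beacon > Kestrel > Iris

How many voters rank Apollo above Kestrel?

12

Ballots ranking Apollo above Kestrel: 4+8 = 12.
Ballots ranking Kestrel above Apollo: 9+11 = 20.
So 12 of 32 voters prefer Apollo to Kestrel.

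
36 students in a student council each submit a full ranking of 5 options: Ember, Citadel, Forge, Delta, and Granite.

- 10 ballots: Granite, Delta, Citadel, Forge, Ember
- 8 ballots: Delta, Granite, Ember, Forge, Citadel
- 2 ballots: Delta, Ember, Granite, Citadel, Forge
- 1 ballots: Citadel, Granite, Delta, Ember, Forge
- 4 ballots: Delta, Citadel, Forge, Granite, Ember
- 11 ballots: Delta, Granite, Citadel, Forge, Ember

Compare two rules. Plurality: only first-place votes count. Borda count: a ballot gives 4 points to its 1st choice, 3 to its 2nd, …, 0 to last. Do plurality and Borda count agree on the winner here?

Plurality first-place counts: Ember 0, Citadel 1, Forge 0, Delta 25, Granite 10 → Delta.
Borda totals: Ember 23, Citadel 60, Forge 37, Delta 132, Granite 108 → Delta.
The two rules agree on Delta.

Yes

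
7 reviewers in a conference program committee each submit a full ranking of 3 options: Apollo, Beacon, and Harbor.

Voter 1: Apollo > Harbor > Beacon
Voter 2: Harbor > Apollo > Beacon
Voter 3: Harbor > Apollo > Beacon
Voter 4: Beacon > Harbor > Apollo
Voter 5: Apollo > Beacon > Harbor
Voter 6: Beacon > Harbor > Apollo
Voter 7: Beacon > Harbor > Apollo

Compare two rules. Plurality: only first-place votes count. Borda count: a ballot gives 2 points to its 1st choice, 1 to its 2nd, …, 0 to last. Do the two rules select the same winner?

Plurality first-place counts: Apollo 2, Beacon 3, Harbor 2 → Beacon.
Borda totals: Apollo 6, Beacon 7, Harbor 8 → Harbor.
The two rules disagree: plurality picks Beacon, Borda picks Harbor.

No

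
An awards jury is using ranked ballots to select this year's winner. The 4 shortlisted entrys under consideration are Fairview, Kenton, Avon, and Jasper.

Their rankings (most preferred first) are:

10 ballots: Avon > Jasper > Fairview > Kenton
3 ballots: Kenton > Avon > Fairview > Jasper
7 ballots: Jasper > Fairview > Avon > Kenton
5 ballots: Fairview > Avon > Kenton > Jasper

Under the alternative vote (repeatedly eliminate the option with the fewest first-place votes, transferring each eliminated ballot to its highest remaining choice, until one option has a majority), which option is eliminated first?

Kenton

Round 1: Avon 10, Jasper 7, Fairview 5, Kenton 3. Kenton has the fewest and is eliminated.
Round 2: Avon 13, Jasper 7, Fairview 5. Avon has a majority.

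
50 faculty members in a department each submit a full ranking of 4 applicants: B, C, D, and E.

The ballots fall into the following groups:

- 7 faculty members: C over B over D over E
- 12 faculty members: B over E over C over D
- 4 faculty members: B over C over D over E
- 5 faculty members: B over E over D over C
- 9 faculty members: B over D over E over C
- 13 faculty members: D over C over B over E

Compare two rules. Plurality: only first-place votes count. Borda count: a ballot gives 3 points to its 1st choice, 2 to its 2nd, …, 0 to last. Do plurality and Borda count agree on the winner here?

Yes

Plurality first-place counts: B 30, C 7, D 13, E 0 → B.
Borda totals: B 117, C 67, D 73, E 43 → B.
The two rules agree on B.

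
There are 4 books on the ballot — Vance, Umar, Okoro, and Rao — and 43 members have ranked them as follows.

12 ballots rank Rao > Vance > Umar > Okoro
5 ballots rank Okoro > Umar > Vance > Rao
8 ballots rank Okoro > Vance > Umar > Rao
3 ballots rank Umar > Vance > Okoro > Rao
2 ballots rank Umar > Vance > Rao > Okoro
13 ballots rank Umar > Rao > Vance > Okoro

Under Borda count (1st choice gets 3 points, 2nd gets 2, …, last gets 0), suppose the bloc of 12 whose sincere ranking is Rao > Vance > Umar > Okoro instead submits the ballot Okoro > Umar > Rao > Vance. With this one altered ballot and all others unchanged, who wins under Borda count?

Borda totals with the altered ballot: Vance 44, Umar 96, Okoro 78, Rao 40.
The winner is unchanged: still Umar.

Umar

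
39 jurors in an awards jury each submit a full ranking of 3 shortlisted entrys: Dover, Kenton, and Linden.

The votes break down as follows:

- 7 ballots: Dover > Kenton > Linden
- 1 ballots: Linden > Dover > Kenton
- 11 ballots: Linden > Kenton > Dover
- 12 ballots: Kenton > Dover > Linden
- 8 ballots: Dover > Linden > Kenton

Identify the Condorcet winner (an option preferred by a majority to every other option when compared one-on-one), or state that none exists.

Head-to-head results (39 voters total):
Dover vs Kenton: Kenton wins 23–16.
Dover vs Linden: Dover wins 27–12.
Kenton vs Linden: Linden wins 20–19.
No candidate beats all others: Dover beats Linden beats Kenton beats Dover, a majority cycle.

No Condorcet winner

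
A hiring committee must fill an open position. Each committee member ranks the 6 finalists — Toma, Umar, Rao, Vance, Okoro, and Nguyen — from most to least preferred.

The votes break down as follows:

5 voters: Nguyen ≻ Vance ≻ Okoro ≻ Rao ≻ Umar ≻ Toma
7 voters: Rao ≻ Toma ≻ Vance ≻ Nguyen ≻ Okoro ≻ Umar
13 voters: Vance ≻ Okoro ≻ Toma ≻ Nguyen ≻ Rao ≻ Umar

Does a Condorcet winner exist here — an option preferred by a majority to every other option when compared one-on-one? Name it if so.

Head-to-head results (25 voters total):
Toma vs Umar: Toma wins 20–5.
Toma vs Rao: Toma wins 13–12.
Toma vs Vance: Vance wins 18–7.
Toma vs Okoro: Okoro wins 18–7.
Toma vs Nguyen: Toma wins 20–5.
Umar vs Rao: Rao wins 25–0.
Umar vs Vance: Vance wins 25–0.
Umar vs Okoro: Okoro wins 25–0.
Umar vs Nguyen: Nguyen wins 25–0.
Rao vs Vance: Vance wins 18–7.
Rao vs Okoro: Okoro wins 18–7.
Rao vs Nguyen: Nguyen wins 18–7.
Vance vs Okoro: Vance wins 25–0.
Vance vs Nguyen: Vance wins 20–5.
Okoro vs Nguyen: Okoro wins 13–12.
Vance beats each rival — Toma (18–7), Umar (25–0), Rao (18–7), Okoro (25–0), Nguyen (20–5) — so Vance is the Condorcet winner.

Vance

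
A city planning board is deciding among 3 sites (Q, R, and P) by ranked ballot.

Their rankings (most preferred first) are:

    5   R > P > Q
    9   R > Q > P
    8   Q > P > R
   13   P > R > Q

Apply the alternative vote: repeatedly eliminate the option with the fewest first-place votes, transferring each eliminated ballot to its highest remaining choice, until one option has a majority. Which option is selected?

Round 1: R 14, P 13, Q 8. Q has the fewest and is eliminated.
Round 2: P 21, R 14. P has a majority.

P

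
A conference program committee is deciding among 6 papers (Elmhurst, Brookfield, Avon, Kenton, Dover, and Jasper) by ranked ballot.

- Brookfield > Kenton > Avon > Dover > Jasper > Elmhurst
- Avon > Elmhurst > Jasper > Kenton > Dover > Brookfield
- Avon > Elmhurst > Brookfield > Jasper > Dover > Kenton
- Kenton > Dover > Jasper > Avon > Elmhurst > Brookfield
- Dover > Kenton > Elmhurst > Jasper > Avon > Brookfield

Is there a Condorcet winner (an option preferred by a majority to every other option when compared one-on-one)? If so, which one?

Kenton

Head-to-head results (5 voters total):
Elmhurst vs Brookfield: Elmhurst wins 4–1.
Elmhurst vs Avon: Avon wins 4–1.
Elmhurst vs Kenton: Kenton wins 3–2.
Elmhurst vs Dover: Dover wins 3–2.
Elmhurst vs Jasper: Elmhurst wins 3–2.
Brookfield vs Avon: Avon wins 4–1.
Brookfield vs Kenton: Kenton wins 3–2.
Brookfield vs Dover: Dover wins 3–2.
Brookfield vs Jasper: Jasper wins 3–2.
Avon vs Kenton: Kenton wins 3–2.
Avon vs Dover: Avon wins 3–2.
Avon vs Jasper: Avon wins 3–2.
Kenton vs Dover: Kenton wins 3–2.
Kenton vs Jasper: Kenton wins 3–2.
Dover vs Jasper: Dover wins 3–2.
Kenton beats each rival — Elmhurst (3–2), Brookfield (3–2), Avon (3–2), Dover (3–2), Jasper (3–2) — so Kenton is the Condorcet winner.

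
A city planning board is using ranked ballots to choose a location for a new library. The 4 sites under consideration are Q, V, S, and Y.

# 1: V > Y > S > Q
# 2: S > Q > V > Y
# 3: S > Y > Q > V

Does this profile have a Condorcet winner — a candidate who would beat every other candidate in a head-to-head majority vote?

Head-to-head results (3 voters total):
Q vs V: Q wins 2–1.
Q vs S: S wins 3–0.
Q vs Y: Y wins 2–1.
V vs S: S wins 2–1.
V vs Y: V wins 2–1.
S vs Y: S wins 2–1.
S beats each rival — Q (3–0), V (2–1), Y (2–1) — so S is the Condorcet winner.

Yes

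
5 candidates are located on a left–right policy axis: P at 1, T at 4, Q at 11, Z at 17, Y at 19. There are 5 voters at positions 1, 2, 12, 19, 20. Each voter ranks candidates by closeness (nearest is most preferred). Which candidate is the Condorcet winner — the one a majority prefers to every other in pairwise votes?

With single-peaked preferences on a line, the Condorcet winner is the candidate closest to the median voter.
The median voter (position 12) is closest to Q at 11.
Check: Q vs Y — voters closer to Q: 3 of 5.

Q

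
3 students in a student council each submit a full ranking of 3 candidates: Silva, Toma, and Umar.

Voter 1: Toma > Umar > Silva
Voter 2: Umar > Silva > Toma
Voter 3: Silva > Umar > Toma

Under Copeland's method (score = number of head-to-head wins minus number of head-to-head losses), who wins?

Umar

Pairwise results:
  Silva vs Toma: Silva wins 2–1.
  Silva vs Umar: Umar wins 2–1.
  Toma vs Umar: Umar wins 2–1.
Copeland scores (wins − losses):
  Silva: 1 − 1 = 0
  Toma: 0 − 2 = -2
  Umar: 2 − 0 = 2
Umar has the best Copeland score.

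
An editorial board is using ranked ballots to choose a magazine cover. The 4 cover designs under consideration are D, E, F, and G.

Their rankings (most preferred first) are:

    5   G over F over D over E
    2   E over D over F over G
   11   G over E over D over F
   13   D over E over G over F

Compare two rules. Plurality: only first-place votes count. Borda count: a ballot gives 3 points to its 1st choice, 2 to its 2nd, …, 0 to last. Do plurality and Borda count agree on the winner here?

Yes

Plurality first-place counts: D 13, E 2, F 0, G 16 → G.
Borda totals: D 59, E 54, F 12, G 61 → G.
The two rules agree on G.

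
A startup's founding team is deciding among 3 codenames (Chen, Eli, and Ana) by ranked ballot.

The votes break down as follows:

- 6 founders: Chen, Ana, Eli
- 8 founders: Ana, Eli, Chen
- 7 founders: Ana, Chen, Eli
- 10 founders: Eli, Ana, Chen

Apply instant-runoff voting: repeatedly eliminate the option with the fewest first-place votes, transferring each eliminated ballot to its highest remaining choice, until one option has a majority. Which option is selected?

Ana

Round 1: Ana 15, Eli 10, Chen 6. Chen has the fewest and is eliminated.
Round 2: Ana 21, Eli 10. Ana has a majority.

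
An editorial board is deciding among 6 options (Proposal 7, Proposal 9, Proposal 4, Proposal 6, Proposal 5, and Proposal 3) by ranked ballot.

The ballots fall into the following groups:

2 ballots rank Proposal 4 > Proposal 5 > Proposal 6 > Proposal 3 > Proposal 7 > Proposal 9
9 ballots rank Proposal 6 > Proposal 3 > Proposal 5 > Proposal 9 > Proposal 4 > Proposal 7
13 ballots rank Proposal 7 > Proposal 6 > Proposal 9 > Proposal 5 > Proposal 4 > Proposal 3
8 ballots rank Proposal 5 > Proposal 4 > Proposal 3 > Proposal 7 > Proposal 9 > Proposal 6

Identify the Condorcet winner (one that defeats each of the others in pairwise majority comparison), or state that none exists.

Head-to-head results (32 voters total):
Proposal 7 vs Proposal 9: Proposal 7 wins 23–9.
Proposal 7 vs Proposal 4: Proposal 4 wins 19–13.
Proposal 7 vs Proposal 6: Proposal 7 wins 21–11.
Proposal 7 vs Proposal 5: Proposal 5 wins 19–13.
Proposal 7 vs Proposal 3: Proposal 3 wins 19–13.
Proposal 9 vs Proposal 4: Proposal 9 wins 22–10.
Proposal 9 vs Proposal 6: Proposal 6 wins 24–8.
Proposal 9 vs Proposal 5: Proposal 5 wins 19–13.
Proposal 9 vs Proposal 3: Proposal 3 wins 19–13.
Proposal 4 vs Proposal 6: Proposal 6 wins 22–10.
Proposal 4 vs Proposal 5: Proposal 5 wins 30–2.
Proposal 4 vs Proposal 3: Proposal 4 wins 23–9.
Proposal 6 vs Proposal 5: Proposal 6 wins 22–10.
Proposal 6 vs Proposal 3: Proposal 6 wins 24–8.
Proposal 5 vs Proposal 3: Proposal 5 wins 23–9.
No candidate beats all others: Proposal 7 beats Proposal 9 beats Proposal 4 beats Proposal 7, a majority cycle.

No Condorcet winner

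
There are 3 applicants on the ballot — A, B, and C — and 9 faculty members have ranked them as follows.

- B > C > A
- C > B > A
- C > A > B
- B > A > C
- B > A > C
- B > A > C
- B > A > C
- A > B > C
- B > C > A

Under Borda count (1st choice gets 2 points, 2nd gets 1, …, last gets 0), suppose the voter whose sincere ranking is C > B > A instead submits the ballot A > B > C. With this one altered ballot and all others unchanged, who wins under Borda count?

B

Borda totals with the altered ballot: A 9, B 14, C 4.
The winner is unchanged: still B.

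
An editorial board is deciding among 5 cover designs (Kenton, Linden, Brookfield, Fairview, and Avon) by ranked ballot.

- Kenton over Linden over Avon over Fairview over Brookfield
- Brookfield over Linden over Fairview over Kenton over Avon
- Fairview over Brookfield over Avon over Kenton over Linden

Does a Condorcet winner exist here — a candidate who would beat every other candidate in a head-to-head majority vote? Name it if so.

There is no Condorcet winner

Head-to-head results (3 voters total):
Kenton vs Linden: Kenton wins 2–1.
Kenton vs Brookfield: Brookfield wins 2–1.
Kenton vs Fairview: Fairview wins 2–1.
Kenton vs Avon: Kenton wins 2–1.
Linden vs Brookfield: Brookfield wins 2–1.
Linden vs Fairview: Linden wins 2–1.
Linden vs Avon: Linden wins 2–1.
Brookfield vs Fairview: Fairview wins 2–1.
Brookfield vs Avon: Brookfield wins 2–1.
Fairview vs Avon: Fairview wins 2–1.
No candidate beats all others: Kenton beats Linden beats Fairview beats Kenton, a majority cycle.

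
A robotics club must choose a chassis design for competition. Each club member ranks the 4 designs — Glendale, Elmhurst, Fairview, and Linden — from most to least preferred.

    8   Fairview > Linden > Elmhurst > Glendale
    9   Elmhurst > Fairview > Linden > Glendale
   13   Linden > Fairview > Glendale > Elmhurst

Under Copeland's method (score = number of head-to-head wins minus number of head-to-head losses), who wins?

Fairview

Pairwise results:
  Glendale vs Elmhurst: Elmhurst wins 17–13.
  Glendale vs Fairview: Fairview wins 30–0.
  Glendale vs Linden: Linden wins 30–0.
  Elmhurst vs Fairview: Fairview wins 21–9.
  Elmhurst vs Linden: Linden wins 21–9.
  Fairview vs Linden: Fairview wins 17–13.
Copeland scores (wins − losses):
  Glendale: 0 − 3 = -3
  Elmhurst: 1 − 2 = -1
  Fairview: 3 − 0 = 3
  Linden: 2 − 1 = 1
Fairview has the best Copeland score.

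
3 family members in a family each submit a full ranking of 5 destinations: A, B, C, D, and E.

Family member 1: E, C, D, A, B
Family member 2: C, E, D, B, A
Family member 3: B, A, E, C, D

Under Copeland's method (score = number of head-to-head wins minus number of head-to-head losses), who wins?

E

Pairwise results:
  A vs B: B wins 2–1.
  A vs C: C wins 2–1.
  A vs D: D wins 2–1.
  A vs E: E wins 2–1.
  B vs C: C wins 2–1.
  B vs D: D wins 2–1.
  B vs E: E wins 2–1.
  C vs D: C wins 3–0.
  C vs E: E wins 2–1.
  D vs E: E wins 3–0.
Copeland scores (wins − losses):
  A: 0 − 4 = -4
  B: 1 − 3 = -2
  C: 3 − 1 = 2
  D: 2 − 2 = 0
  E: 4 − 0 = 4
E has the best Copeland score.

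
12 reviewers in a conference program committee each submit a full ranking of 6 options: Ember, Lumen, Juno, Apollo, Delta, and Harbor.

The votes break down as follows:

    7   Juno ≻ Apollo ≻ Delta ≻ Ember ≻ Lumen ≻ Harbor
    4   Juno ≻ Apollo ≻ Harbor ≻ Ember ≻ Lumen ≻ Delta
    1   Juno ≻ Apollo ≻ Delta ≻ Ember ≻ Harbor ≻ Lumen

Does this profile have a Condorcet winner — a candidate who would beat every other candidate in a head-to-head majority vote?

Yes

Head-to-head results (12 voters total):
Ember vs Lumen: Ember wins 12–0.
Ember vs Juno: Juno wins 12–0.
Ember vs Apollo: Apollo wins 12–0.
Ember vs Delta: Delta wins 8–4.
Ember vs Harbor: Ember wins 8–4.
Lumen vs Juno: Juno wins 12–0.
Lumen vs Apollo: Apollo wins 12–0.
Lumen vs Delta: Delta wins 8–4.
Lumen vs Harbor: Lumen wins 7–5.
Juno vs Apollo: Juno wins 12–0.
Juno vs Delta: Juno wins 12–0.
Juno vs Harbor: Juno wins 12–0.
Apollo vs Delta: Apollo wins 12–0.
Apollo vs Harbor: Apollo wins 12–0.
Delta vs Harbor: Delta wins 8–4.
Juno beats each rival — Ember (12–0), Lumen (12–0), Apollo (12–0), Delta (12–0), Harbor (12–0) — so Juno is the Condorcet winner.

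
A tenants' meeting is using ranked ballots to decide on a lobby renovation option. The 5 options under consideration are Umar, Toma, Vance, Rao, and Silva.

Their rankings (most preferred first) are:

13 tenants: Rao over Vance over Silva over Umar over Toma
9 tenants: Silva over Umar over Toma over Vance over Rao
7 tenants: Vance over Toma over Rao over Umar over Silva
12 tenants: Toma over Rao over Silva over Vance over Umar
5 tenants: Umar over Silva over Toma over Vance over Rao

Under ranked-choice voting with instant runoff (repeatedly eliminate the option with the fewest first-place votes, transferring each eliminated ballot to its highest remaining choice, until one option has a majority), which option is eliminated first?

Round 1: Rao 13, Toma 12, Silva 9, Vance 7, Umar 5. Umar has the fewest and is eliminated.
Round 2: Silva 14, Rao 13, Toma 12, Vance 7. Vance has the fewest and is eliminated.
Round 3: Toma 19, Silva 14, Rao 13. Rao has the fewest and is eliminated.
Round 4: Silva 27, Toma 19. Silva has a majority.

Umar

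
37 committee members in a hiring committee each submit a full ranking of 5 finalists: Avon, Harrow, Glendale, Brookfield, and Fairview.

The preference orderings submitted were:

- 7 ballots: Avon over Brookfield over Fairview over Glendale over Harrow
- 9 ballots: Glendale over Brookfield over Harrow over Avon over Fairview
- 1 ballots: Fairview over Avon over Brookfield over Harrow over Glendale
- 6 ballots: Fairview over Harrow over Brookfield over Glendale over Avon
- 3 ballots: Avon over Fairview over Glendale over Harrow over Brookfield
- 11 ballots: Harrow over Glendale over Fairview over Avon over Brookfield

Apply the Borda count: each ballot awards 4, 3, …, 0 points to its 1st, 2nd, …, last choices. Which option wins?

Glendale

Borda scores:
  Avon: 7·4 + 9·1 + 3 + 6·0 + 3·4 + 11·1 = 63
  Harrow: 7·0 + 9·2 + 1 + 6·3 + 3·1 + 11·4 = 84
  Glendale: 7·1 + 9·4 + 0 + 6·1 + 3·2 + 11·3 = 88
  Brookfield: 7·3 + 9·3 + 2 + 6·2 + 3·0 + 11·0 = 62
  Fairview: 7·2 + 9·0 + 4 + 6·4 + 3·3 + 11·2 = 73
Glendale has the highest total.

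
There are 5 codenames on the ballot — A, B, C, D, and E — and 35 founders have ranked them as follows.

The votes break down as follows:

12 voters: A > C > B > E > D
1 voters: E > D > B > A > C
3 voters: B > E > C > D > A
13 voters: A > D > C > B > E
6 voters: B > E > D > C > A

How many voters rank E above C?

10

Ballots ranking E above C: 1+3+6 = 10.
Ballots ranking C above E: 12+13 = 25.
So 10 of 35 voters prefer E to C.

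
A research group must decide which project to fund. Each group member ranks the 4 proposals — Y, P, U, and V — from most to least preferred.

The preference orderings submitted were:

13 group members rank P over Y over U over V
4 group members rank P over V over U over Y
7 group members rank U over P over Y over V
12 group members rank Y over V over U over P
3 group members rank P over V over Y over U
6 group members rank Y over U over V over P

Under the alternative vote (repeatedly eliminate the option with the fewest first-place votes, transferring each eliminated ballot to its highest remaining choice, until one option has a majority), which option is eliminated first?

V

Round 1: P 20, Y 18, U 7, V 0. V has the fewest and is eliminated.
Round 2: P 20, Y 18, U 7. U has the fewest and is eliminated.
Round 3: P 27, Y 18. P has a majority.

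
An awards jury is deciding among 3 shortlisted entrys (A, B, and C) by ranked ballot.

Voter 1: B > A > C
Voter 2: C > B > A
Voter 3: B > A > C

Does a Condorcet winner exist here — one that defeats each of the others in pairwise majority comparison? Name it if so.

B

Head-to-head results (3 voters total):
A vs B: B wins 3–0.
A vs C: A wins 2–1.
B vs C: B wins 2–1.
B beats each rival — A (3–0), C (2–1) — so B is the Condorcet winner.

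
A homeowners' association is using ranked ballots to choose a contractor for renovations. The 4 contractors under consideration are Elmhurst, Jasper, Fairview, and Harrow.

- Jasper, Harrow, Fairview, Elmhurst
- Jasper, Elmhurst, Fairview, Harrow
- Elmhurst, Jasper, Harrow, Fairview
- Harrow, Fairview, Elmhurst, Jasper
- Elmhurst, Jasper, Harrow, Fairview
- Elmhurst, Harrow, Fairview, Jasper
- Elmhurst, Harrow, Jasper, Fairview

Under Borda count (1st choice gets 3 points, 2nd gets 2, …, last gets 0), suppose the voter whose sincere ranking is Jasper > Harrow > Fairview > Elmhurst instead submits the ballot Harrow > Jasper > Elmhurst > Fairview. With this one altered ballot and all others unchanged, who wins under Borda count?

Borda totals with the altered ballot: Elmhurst 16, Jasper 10, Fairview 4, Harrow 12.
The winner is unchanged: still Elmhurst.

Elmhurst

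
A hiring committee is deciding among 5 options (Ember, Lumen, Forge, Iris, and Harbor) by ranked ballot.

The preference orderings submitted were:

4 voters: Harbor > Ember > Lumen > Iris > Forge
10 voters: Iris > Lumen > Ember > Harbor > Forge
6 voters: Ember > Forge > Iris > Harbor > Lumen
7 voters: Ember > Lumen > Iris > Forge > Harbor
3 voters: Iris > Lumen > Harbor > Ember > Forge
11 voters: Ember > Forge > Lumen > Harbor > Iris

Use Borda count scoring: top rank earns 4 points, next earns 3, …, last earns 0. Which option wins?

Ember

Borda scores:
  Ember: 4·3 + 10·2 + 6·4 + 7·4 + 3·1 + 11·4 = 131
  Lumen: 4·2 + 10·3 + 6·0 + 7·3 + 3·3 + 11·2 = 90
  Forge: 4·0 + 10·0 + 6·3 + 7·1 + 3·0 + 11·3 = 58
  Iris: 4·1 + 10·4 + 6·2 + 7·2 + 3·4 + 11·0 = 82
  Harbor: 4·4 + 10·1 + 6·1 + 7·0 + 3·2 + 11·1 = 49
Ember has the highest total.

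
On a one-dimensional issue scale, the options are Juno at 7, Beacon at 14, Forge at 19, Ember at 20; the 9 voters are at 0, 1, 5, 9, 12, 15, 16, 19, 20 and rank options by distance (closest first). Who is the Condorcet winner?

Beacon

With single-peaked preferences on a line, the Condorcet winner is the candidate closest to the median voter.
The median voter (position 12) is closest to Beacon at 14.
Check: Beacon vs Forge — voters closer to Beacon: 7 of 9.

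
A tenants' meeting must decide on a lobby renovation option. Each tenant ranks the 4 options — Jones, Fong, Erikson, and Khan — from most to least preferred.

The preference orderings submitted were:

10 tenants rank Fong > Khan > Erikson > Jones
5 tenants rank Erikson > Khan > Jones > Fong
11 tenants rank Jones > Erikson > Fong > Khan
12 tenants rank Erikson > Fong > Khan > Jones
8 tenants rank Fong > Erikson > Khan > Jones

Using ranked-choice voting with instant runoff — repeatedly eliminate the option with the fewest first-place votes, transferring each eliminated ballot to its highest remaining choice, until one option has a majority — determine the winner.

Erikson

Round 1: Fong 18, Erikson 17, Jones 11, Khan 0. Khan has the fewest and is eliminated.
Round 2: Fong 18, Erikson 17, Jones 11. Jones has the fewest and is eliminated.
Round 3: Erikson 28, Fong 18. Erikson has a majority.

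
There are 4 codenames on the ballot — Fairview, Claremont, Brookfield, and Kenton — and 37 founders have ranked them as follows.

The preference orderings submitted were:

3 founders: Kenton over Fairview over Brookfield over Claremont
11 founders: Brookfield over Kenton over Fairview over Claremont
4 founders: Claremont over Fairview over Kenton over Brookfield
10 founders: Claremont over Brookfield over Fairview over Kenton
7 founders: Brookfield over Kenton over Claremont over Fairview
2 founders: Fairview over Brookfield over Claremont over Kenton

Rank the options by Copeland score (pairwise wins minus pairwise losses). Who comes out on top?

Brookfield

Pairwise results:
  Fairview vs Claremont: Claremont wins 21–16.
  Fairview vs Brookfield: Brookfield wins 28–9.
  Fairview vs Kenton: Kenton wins 21–16.
  Claremont vs Brookfield: Brookfield wins 23–14.
  Claremont vs Kenton: Kenton wins 21–16.
  Brookfield vs Kenton: Brookfield wins 30–7.
Copeland scores (wins − losses):
  Fairview: 0 − 3 = -3
  Claremont: 1 − 2 = -1
  Brookfield: 3 − 0 = 3
  Kenton: 2 − 1 = 1
Brookfield has the best Copeland score.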